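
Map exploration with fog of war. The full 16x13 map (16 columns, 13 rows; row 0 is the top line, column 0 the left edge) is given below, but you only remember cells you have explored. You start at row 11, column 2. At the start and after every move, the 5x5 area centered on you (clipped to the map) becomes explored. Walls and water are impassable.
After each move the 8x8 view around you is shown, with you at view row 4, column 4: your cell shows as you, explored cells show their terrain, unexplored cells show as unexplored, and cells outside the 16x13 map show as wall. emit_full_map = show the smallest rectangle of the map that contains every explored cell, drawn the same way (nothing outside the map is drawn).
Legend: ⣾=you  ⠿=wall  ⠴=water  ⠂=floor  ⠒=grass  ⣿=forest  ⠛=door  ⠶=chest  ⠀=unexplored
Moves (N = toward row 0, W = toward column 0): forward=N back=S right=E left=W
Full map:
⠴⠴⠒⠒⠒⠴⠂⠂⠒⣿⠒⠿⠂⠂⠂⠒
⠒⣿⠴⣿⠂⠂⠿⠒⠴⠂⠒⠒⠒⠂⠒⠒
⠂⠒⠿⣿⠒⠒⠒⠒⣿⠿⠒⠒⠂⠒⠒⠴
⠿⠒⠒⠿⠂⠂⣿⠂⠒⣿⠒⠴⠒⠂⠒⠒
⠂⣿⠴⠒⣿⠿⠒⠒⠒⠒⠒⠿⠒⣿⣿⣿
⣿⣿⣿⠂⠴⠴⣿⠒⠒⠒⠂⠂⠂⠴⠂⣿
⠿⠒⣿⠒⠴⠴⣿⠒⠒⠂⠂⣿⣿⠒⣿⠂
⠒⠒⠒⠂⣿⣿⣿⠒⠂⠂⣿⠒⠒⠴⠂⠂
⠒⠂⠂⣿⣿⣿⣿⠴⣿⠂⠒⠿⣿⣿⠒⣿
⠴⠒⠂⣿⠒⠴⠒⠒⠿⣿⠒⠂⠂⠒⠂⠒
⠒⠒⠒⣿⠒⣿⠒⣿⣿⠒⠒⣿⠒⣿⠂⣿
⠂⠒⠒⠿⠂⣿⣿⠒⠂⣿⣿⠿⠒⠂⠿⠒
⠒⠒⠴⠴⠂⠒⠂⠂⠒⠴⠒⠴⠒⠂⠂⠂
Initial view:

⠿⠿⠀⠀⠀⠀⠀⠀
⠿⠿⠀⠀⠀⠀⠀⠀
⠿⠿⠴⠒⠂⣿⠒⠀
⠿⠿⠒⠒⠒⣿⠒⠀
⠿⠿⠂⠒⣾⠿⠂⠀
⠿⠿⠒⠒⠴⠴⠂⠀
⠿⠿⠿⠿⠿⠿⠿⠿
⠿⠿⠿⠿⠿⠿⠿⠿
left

⠿⠿⠿⠀⠀⠀⠀⠀
⠿⠿⠿⠀⠀⠀⠀⠀
⠿⠿⠿⠴⠒⠂⣿⠒
⠿⠿⠿⠒⠒⠒⣿⠒
⠿⠿⠿⠂⣾⠒⠿⠂
⠿⠿⠿⠒⠒⠴⠴⠂
⠿⠿⠿⠿⠿⠿⠿⠿
⠿⠿⠿⠿⠿⠿⠿⠿

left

⠿⠿⠿⠿⠀⠀⠀⠀
⠿⠿⠿⠿⠀⠀⠀⠀
⠿⠿⠿⠿⠴⠒⠂⣿
⠿⠿⠿⠿⠒⠒⠒⣿
⠿⠿⠿⠿⣾⠒⠒⠿
⠿⠿⠿⠿⠒⠒⠴⠴
⠿⠿⠿⠿⠿⠿⠿⠿
⠿⠿⠿⠿⠿⠿⠿⠿

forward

⠿⠿⠿⠿⠀⠀⠀⠀
⠿⠿⠿⠿⠀⠀⠀⠀
⠿⠿⠿⠿⠒⠂⠂⠀
⠿⠿⠿⠿⠴⠒⠂⣿
⠿⠿⠿⠿⣾⠒⠒⣿
⠿⠿⠿⠿⠂⠒⠒⠿
⠿⠿⠿⠿⠒⠒⠴⠴
⠿⠿⠿⠿⠿⠿⠿⠿

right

⠿⠿⠿⠀⠀⠀⠀⠀
⠿⠿⠿⠀⠀⠀⠀⠀
⠿⠿⠿⠒⠂⠂⣿⠀
⠿⠿⠿⠴⠒⠂⣿⠒
⠿⠿⠿⠒⣾⠒⣿⠒
⠿⠿⠿⠂⠒⠒⠿⠂
⠿⠿⠿⠒⠒⠴⠴⠂
⠿⠿⠿⠿⠿⠿⠿⠿

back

⠿⠿⠿⠀⠀⠀⠀⠀
⠿⠿⠿⠒⠂⠂⣿⠀
⠿⠿⠿⠴⠒⠂⣿⠒
⠿⠿⠿⠒⠒⠒⣿⠒
⠿⠿⠿⠂⣾⠒⠿⠂
⠿⠿⠿⠒⠒⠴⠴⠂
⠿⠿⠿⠿⠿⠿⠿⠿
⠿⠿⠿⠿⠿⠿⠿⠿

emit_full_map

⠒⠂⠂⣿⠀
⠴⠒⠂⣿⠒
⠒⠒⠒⣿⠒
⠂⣾⠒⠿⠂
⠒⠒⠴⠴⠂

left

⠿⠿⠿⠿⠀⠀⠀⠀
⠿⠿⠿⠿⠒⠂⠂⣿
⠿⠿⠿⠿⠴⠒⠂⣿
⠿⠿⠿⠿⠒⠒⠒⣿
⠿⠿⠿⠿⣾⠒⠒⠿
⠿⠿⠿⠿⠒⠒⠴⠴
⠿⠿⠿⠿⠿⠿⠿⠿
⠿⠿⠿⠿⠿⠿⠿⠿

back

⠿⠿⠿⠿⠒⠂⠂⣿
⠿⠿⠿⠿⠴⠒⠂⣿
⠿⠿⠿⠿⠒⠒⠒⣿
⠿⠿⠿⠿⠂⠒⠒⠿
⠿⠿⠿⠿⣾⠒⠴⠴
⠿⠿⠿⠿⠿⠿⠿⠿
⠿⠿⠿⠿⠿⠿⠿⠿
⠿⠿⠿⠿⠿⠿⠿⠿

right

⠿⠿⠿⠒⠂⠂⣿⠀
⠿⠿⠿⠴⠒⠂⣿⠒
⠿⠿⠿⠒⠒⠒⣿⠒
⠿⠿⠿⠂⠒⠒⠿⠂
⠿⠿⠿⠒⣾⠴⠴⠂
⠿⠿⠿⠿⠿⠿⠿⠿
⠿⠿⠿⠿⠿⠿⠿⠿
⠿⠿⠿⠿⠿⠿⠿⠿

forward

⠿⠿⠿⠀⠀⠀⠀⠀
⠿⠿⠿⠒⠂⠂⣿⠀
⠿⠿⠿⠴⠒⠂⣿⠒
⠿⠿⠿⠒⠒⠒⣿⠒
⠿⠿⠿⠂⣾⠒⠿⠂
⠿⠿⠿⠒⠒⠴⠴⠂
⠿⠿⠿⠿⠿⠿⠿⠿
⠿⠿⠿⠿⠿⠿⠿⠿

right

⠿⠿⠀⠀⠀⠀⠀⠀
⠿⠿⠒⠂⠂⣿⠀⠀
⠿⠿⠴⠒⠂⣿⠒⠀
⠿⠿⠒⠒⠒⣿⠒⠀
⠿⠿⠂⠒⣾⠿⠂⠀
⠿⠿⠒⠒⠴⠴⠂⠀
⠿⠿⠿⠿⠿⠿⠿⠿
⠿⠿⠿⠿⠿⠿⠿⠿

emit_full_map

⠒⠂⠂⣿⠀
⠴⠒⠂⣿⠒
⠒⠒⠒⣿⠒
⠂⠒⣾⠿⠂
⠒⠒⠴⠴⠂


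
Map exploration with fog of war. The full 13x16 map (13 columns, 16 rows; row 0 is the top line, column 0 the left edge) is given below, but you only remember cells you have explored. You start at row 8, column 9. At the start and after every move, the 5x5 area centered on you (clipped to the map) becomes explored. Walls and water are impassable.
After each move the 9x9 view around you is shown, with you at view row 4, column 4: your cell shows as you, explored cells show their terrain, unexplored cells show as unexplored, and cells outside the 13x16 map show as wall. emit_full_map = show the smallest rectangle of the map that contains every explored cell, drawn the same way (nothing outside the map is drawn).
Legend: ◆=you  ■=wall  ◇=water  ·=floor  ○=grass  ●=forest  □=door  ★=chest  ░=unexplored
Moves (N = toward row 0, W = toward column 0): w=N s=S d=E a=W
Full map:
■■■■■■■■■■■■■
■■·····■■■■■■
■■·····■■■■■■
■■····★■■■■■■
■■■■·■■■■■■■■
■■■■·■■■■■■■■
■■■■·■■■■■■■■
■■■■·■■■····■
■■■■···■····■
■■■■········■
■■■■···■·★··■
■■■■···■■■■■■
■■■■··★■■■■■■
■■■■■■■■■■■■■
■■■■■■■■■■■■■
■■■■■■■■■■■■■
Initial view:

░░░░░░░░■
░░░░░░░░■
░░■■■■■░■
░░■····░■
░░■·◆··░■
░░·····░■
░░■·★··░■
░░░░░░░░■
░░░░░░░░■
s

░░░░░░░░■
░░■■■■■░■
░░■····░■
░░■····░■
░░··◆··░■
░░■·★··░■
░░■■■■■░■
░░░░░░░░■
░░░░░░░░■

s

░░■■■■■░■
░░■····░■
░░■····░■
░░·····░■
░░■·◆··░■
░░■■■■■░■
░░■■■■■░■
░░░░░░░░■
░░░░░░░░■

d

░■■■■■░■■
░■····░■■
░■····■■■
░·····■■■
░■·★◆·■■■
░■■■■■■■■
░■■■■■■■■
░░░░░░░■■
░░░░░░░■■

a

░░■■■■■░■
░░■····░■
░░■····■■
░░·····■■
░░■·◆··■■
░░■■■■■■■
░░■■■■■■■
░░░░░░░░■
░░░░░░░░■

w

░░░░░░░░■
░░■■■■■░■
░░■····░■
░░■····■■
░░··◆··■■
░░■·★··■■
░░■■■■■■■
░░■■■■■■■
░░░░░░░░■

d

░░░░░░░■■
░■■■■■░■■
░■····■■■
░■····■■■
░···◆·■■■
░■·★··■■■
░■■■■■■■■
░■■■■■■■■
░░░░░░░■■

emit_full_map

■■■■■░
■····■
■····■
···◆·■
■·★··■
■■■■■■
■■■■■■

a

░░░░░░░░■
░░■■■■■░■
░░■····■■
░░■····■■
░░··◆··■■
░░■·★··■■
░░■■■■■■■
░░■■■■■■■
░░░░░░░░■

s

░░■■■■■░■
░░■····■■
░░■····■■
░░·····■■
░░■·◆··■■
░░■■■■■■■
░░■■■■■■■
░░░░░░░░■
░░░░░░░░■

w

░░░░░░░░■
░░■■■■■░■
░░■····■■
░░■····■■
░░··◆··■■
░░■·★··■■
░░■■■■■■■
░░■■■■■■■
░░░░░░░░■

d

░░░░░░░■■
░■■■■■░■■
░■····■■■
░■····■■■
░···◆·■■■
░■·★··■■■
░■■■■■■■■
░■■■■■■■■
░░░░░░░■■

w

░░░░░░░■■
░░░░░░░■■
░■■■■■■■■
░■····■■■
░■··◆·■■■
░·····■■■
░■·★··■■■
░■■■■■■■■
░■■■■■■■■

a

░░░░░░░░■
░░░░░░░░■
░░■■■■■■■
░░■····■■
░░■·◆··■■
░░·····■■
░░■·★··■■
░░■■■■■■■
░░■■■■■■■

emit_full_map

■■■■■■
■····■
■·◆··■
·····■
■·★··■
■■■■■■
■■■■■■

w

░░░░░░░░■
░░░░░░░░■
░░■■■■■░■
░░■■■■■■■
░░■·◆··■■
░░■····■■
░░·····■■
░░■·★··■■
░░■■■■■■■

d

░░░░░░░■■
░░░░░░░■■
░■■■■■■■■
░■■■■■■■■
░■··◆·■■■
░■····■■■
░·····■■■
░■·★··■■■
░■■■■■■■■

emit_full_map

■■■■■■
■■■■■■
■··◆·■
■····■
·····■
■·★··■
■■■■■■
■■■■■■


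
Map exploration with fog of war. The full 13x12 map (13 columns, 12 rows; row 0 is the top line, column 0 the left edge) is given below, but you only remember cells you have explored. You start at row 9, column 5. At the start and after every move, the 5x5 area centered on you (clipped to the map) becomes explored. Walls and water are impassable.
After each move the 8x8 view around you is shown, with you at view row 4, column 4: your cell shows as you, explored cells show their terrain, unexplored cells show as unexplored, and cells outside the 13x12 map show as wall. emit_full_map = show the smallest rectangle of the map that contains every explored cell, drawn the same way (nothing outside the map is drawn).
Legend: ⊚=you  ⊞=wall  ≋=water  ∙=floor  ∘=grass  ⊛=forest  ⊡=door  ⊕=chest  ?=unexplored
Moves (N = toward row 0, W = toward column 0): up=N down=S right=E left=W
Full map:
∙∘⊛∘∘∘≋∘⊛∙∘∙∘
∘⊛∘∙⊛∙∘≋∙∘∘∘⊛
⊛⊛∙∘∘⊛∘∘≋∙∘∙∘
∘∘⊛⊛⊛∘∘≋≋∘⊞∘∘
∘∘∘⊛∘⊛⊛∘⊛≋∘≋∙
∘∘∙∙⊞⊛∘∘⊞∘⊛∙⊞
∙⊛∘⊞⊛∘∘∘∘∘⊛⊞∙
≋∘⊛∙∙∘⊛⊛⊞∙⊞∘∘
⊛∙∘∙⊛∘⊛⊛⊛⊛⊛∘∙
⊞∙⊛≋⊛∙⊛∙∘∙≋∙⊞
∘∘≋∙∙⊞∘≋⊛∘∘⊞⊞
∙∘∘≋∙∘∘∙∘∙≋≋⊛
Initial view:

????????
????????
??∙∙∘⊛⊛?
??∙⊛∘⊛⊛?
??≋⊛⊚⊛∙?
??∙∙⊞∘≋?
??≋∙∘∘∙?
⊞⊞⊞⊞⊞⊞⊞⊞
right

????????
????????
?∙∙∘⊛⊛⊞?
?∙⊛∘⊛⊛⊛?
?≋⊛∙⊚∙∘?
?∙∙⊞∘≋⊛?
?≋∙∘∘∙∘?
⊞⊞⊞⊞⊞⊞⊞⊞

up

????????
????????
??⊛∘∘∘∘?
?∙∙∘⊛⊛⊞?
?∙⊛∘⊚⊛⊛?
?≋⊛∙⊛∙∘?
?∙∙⊞∘≋⊛?
?≋∙∘∘∙∘?

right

????????
????????
?⊛∘∘∘∘∘?
∙∙∘⊛⊛⊞∙?
∙⊛∘⊛⊚⊛⊛?
≋⊛∙⊛∙∘∙?
∙∙⊞∘≋⊛∘?
≋∙∘∘∙∘??

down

????????
?⊛∘∘∘∘∘?
∙∙∘⊛⊛⊞∙?
∙⊛∘⊛⊛⊛⊛?
≋⊛∙⊛⊚∘∙?
∙∙⊞∘≋⊛∘?
≋∙∘∘∙∘∙?
⊞⊞⊞⊞⊞⊞⊞⊞

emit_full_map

?⊛∘∘∘∘∘
∙∙∘⊛⊛⊞∙
∙⊛∘⊛⊛⊛⊛
≋⊛∙⊛⊚∘∙
∙∙⊞∘≋⊛∘
≋∙∘∘∙∘∙

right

????????
⊛∘∘∘∘∘??
∙∘⊛⊛⊞∙⊞?
⊛∘⊛⊛⊛⊛⊛?
⊛∙⊛∙⊚∙≋?
∙⊞∘≋⊛∘∘?
∙∘∘∙∘∙≋?
⊞⊞⊞⊞⊞⊞⊞⊞

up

????????
????????
⊛∘∘∘∘∘⊛?
∙∘⊛⊛⊞∙⊞?
⊛∘⊛⊛⊚⊛⊛?
⊛∙⊛∙∘∙≋?
∙⊞∘≋⊛∘∘?
∙∘∘∙∘∙≋?

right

????????
????????
∘∘∘∘∘⊛⊞?
∘⊛⊛⊞∙⊞∘?
∘⊛⊛⊛⊚⊛∘?
∙⊛∙∘∙≋∙?
⊞∘≋⊛∘∘⊞?
∘∘∙∘∙≋??

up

????????
????????
??∘⊞∘⊛∙?
∘∘∘∘∘⊛⊞?
∘⊛⊛⊞⊚⊞∘?
∘⊛⊛⊛⊛⊛∘?
∙⊛∙∘∙≋∙?
⊞∘≋⊛∘∘⊞?

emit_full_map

????∘⊞∘⊛∙
?⊛∘∘∘∘∘⊛⊞
∙∙∘⊛⊛⊞⊚⊞∘
∙⊛∘⊛⊛⊛⊛⊛∘
≋⊛∙⊛∙∘∙≋∙
∙∙⊞∘≋⊛∘∘⊞
≋∙∘∘∙∘∙≋?

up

????????
????????
??∘⊛≋∘≋?
??∘⊞∘⊛∙?
∘∘∘∘⊚⊛⊞?
∘⊛⊛⊞∙⊞∘?
∘⊛⊛⊛⊛⊛∘?
∙⊛∙∘∙≋∙?

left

????????
????????
??⊛∘⊛≋∘≋
??∘∘⊞∘⊛∙
⊛∘∘∘⊚∘⊛⊞
∙∘⊛⊛⊞∙⊞∘
⊛∘⊛⊛⊛⊛⊛∘
⊛∙⊛∙∘∙≋∙

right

????????
????????
?⊛∘⊛≋∘≋?
?∘∘⊞∘⊛∙?
∘∘∘∘⊚⊛⊞?
∘⊛⊛⊞∙⊞∘?
∘⊛⊛⊛⊛⊛∘?
∙⊛∙∘∙≋∙?

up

????????
????????
??≋≋∘⊞∘?
?⊛∘⊛≋∘≋?
?∘∘⊞⊚⊛∙?
∘∘∘∘∘⊛⊞?
∘⊛⊛⊞∙⊞∘?
∘⊛⊛⊛⊛⊛∘?

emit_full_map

????≋≋∘⊞∘
???⊛∘⊛≋∘≋
???∘∘⊞⊚⊛∙
?⊛∘∘∘∘∘⊛⊞
∙∙∘⊛⊛⊞∙⊞∘
∙⊛∘⊛⊛⊛⊛⊛∘
≋⊛∙⊛∙∘∙≋∙
∙∙⊞∘≋⊛∘∘⊞
≋∙∘∘∙∘∙≋?


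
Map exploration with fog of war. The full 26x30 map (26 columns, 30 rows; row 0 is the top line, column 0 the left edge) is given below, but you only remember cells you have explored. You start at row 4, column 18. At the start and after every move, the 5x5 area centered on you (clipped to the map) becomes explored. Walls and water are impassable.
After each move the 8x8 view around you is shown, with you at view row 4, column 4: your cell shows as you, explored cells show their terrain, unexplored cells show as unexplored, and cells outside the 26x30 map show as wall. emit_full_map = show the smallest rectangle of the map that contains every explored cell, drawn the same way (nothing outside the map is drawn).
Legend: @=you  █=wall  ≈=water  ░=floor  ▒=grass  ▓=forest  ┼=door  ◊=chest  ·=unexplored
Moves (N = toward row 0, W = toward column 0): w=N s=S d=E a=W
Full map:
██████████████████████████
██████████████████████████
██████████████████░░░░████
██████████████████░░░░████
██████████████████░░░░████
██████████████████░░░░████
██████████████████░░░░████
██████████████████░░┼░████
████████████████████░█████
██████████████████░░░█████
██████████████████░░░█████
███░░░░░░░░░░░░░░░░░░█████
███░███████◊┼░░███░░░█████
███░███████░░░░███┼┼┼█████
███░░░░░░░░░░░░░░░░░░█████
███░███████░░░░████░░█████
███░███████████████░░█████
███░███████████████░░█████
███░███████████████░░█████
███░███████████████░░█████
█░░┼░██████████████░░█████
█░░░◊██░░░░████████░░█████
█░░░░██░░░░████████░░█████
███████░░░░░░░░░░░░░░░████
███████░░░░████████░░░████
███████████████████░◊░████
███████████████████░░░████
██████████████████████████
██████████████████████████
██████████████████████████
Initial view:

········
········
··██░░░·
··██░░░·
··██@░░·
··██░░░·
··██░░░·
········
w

████████
········
··█████·
··██░░░·
··██@░░·
··██░░░·
··██░░░·
··██░░░·

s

········
··█████·
··██░░░·
··██░░░·
··██@░░·
··██░░░·
··██░░░·
········

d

········
·█████··
·██░░░░·
·██░░░░·
·██░@░░·
·██░░░░·
·██░░░░·
········

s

·█████··
·██░░░░·
·██░░░░·
·██░░░░·
·██░@░░·
·██░░░░·
··█░░┼░·
········

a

··█████·
··██░░░░
··██░░░░
··██░░░░
··██@░░░
··██░░░░
··██░░┼░
········

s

··██░░░░
··██░░░░
··██░░░░
··██░░░░
··██@░░░
··██░░┼░
··████░·
········

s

··██░░░░
··██░░░░
··██░░░░
··██░░░░
··██@░┼░
··████░·
··██░░░·
········

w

··██░░░░
··██░░░░
··██░░░░
··██░░░░
··██@░░░
··██░░┼░
··████░·
··██░░░·

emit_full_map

█████·
██░░░░
██░░░░
██░░░░
██░░░░
██@░░░
██░░┼░
████░·
██░░░·

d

·██░░░░·
·██░░░░·
·██░░░░·
·██░░░░·
·██░@░░·
·██░░┼░·
·████░█·
·██░░░··

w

·█████··
·██░░░░·
·██░░░░·
·██░░░░·
·██░@░░·
·██░░░░·
·██░░┼░·
·████░█·

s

·██░░░░·
·██░░░░·
·██░░░░·
·██░░░░·
·██░@░░·
·██░░┼░·
·████░█·
·██░░░··

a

··██░░░░
··██░░░░
··██░░░░
··██░░░░
··██@░░░
··██░░┼░
··████░█
··██░░░·

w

··█████·
··██░░░░
··██░░░░
··██░░░░
··██@░░░
··██░░░░
··██░░┼░
··████░█

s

··██░░░░
··██░░░░
··██░░░░
··██░░░░
··██@░░░
··██░░┼░
··████░█
··██░░░·

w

··█████·
··██░░░░
··██░░░░
··██░░░░
··██@░░░
··██░░░░
··██░░┼░
··████░█

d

·█████··
·██░░░░·
·██░░░░·
·██░░░░·
·██░@░░·
·██░░░░·
·██░░┼░·
·████░█·

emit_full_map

█████·
██░░░░
██░░░░
██░░░░
██░@░░
██░░░░
██░░┼░
████░█
██░░░·

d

█████···
██░░░░··
██░░░░█·
██░░░░█·
██░░@░█·
██░░░░█·
██░░┼░█·
████░█··

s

██░░░░··
██░░░░█·
██░░░░█·
██░░░░█·
██░░@░█·
██░░┼░█·
████░██·
██░░░···

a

·██░░░░·
·██░░░░█
·██░░░░█
·██░░░░█
·██░@░░█
·██░░┼░█
·████░██
·██░░░··

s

·██░░░░█
·██░░░░█
·██░░░░█
·██░░░░█
·██░@┼░█
·████░██
·██░░░█·
········

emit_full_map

█████··
██░░░░·
██░░░░█
██░░░░█
██░░░░█
██░░░░█
██░@┼░█
████░██
██░░░█·

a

··██░░░░
··██░░░░
··██░░░░
··██░░░░
··██@░┼░
··████░█
··██░░░█
········

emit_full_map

█████··
██░░░░·
██░░░░█
██░░░░█
██░░░░█
██░░░░█
██@░┼░█
████░██
██░░░█·


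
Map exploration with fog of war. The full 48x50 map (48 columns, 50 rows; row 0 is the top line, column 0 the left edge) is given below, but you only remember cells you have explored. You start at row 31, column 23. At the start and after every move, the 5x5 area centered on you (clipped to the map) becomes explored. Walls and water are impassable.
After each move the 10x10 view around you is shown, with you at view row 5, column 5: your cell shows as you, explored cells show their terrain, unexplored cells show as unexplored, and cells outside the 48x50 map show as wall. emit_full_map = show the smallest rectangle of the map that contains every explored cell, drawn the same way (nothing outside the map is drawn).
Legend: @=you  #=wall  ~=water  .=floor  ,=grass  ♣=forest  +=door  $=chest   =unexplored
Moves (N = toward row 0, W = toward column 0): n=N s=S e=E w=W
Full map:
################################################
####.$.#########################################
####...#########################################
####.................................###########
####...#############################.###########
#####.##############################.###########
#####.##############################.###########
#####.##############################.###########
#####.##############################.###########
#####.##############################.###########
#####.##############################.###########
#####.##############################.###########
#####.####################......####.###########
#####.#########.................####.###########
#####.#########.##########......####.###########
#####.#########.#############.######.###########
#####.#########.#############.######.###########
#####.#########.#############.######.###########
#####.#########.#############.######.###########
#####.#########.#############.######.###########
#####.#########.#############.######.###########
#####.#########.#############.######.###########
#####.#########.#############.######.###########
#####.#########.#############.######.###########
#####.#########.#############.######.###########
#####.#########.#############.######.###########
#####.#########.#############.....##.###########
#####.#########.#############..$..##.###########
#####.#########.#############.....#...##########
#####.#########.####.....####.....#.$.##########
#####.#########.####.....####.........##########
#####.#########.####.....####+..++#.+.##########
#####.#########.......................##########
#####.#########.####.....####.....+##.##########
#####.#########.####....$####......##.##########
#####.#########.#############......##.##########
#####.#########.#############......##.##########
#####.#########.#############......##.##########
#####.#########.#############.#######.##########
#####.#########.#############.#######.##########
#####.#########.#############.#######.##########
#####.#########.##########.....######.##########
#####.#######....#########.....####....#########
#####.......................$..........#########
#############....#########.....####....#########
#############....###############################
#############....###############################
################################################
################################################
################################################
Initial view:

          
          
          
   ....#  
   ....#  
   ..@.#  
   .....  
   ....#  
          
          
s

          
          
   ....#  
   ....#  
   ....#  
   ..@..  
   ....#  
   ...$#  
          
          

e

          
          
  ....#   
  ....##  
  ....##  
  ...@..  
  ....##  
  ...$##  
          
          

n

          
          
          
  ....##  
  ....##  
  ...@##  
  ......  
  ....##  
  ...$##  
          

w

          
          
          
   ....## 
   ....## 
   ..@.## 
   ...... 
   ....## 
   ...$## 
          

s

          
          
   ....## 
   ....## 
   ....## 
   ..@... 
   ....## 
   ...$## 
          
          

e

          
          
  ....##  
  ....##  
  ....##  
  ...@..  
  ....##  
  ...$##  
          
          

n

          
          
          
  ....##  
  ....##  
  ...@##  
  ......  
  ....##  
  ...$##  
          

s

          
          
  ....##  
  ....##  
  ....##  
  ...@..  
  ....##  
  ...$##  
          
          

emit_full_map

....##
....##
....##
...@..
....##
...$##


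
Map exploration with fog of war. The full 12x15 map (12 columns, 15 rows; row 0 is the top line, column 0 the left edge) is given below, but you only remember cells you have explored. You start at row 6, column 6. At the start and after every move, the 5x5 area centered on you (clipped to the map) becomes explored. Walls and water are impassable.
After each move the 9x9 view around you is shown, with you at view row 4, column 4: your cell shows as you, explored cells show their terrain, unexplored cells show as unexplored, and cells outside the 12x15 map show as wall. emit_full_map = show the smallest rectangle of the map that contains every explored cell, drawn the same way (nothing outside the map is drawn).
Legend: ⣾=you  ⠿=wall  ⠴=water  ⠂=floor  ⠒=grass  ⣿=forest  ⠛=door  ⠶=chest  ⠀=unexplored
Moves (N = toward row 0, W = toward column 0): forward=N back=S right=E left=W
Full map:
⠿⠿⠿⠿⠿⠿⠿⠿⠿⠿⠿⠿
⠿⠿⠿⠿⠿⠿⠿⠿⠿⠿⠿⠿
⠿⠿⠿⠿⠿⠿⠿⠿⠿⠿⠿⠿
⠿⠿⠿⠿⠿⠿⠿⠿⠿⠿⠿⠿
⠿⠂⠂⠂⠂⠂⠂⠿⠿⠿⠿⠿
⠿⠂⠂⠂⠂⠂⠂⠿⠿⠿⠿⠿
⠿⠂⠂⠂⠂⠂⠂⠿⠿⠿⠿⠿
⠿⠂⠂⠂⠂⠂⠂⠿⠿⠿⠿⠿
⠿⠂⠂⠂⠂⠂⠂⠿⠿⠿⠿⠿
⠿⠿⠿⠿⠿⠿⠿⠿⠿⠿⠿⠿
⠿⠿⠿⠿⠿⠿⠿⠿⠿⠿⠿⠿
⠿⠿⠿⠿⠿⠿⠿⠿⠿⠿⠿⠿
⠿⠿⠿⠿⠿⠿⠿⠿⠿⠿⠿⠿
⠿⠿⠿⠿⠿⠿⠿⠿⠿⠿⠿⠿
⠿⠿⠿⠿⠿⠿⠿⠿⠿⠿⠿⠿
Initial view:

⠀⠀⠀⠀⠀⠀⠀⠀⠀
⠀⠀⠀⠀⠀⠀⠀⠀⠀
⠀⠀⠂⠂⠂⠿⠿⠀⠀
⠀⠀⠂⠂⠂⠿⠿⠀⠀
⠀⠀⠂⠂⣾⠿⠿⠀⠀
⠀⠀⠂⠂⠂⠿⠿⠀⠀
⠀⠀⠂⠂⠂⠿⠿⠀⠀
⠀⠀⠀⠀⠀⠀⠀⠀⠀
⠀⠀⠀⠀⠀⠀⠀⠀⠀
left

⠀⠀⠀⠀⠀⠀⠀⠀⠀
⠀⠀⠀⠀⠀⠀⠀⠀⠀
⠀⠀⠂⠂⠂⠂⠿⠿⠀
⠀⠀⠂⠂⠂⠂⠿⠿⠀
⠀⠀⠂⠂⣾⠂⠿⠿⠀
⠀⠀⠂⠂⠂⠂⠿⠿⠀
⠀⠀⠂⠂⠂⠂⠿⠿⠀
⠀⠀⠀⠀⠀⠀⠀⠀⠀
⠀⠀⠀⠀⠀⠀⠀⠀⠀

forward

⠀⠀⠀⠀⠀⠀⠀⠀⠀
⠀⠀⠀⠀⠀⠀⠀⠀⠀
⠀⠀⠿⠿⠿⠿⠿⠀⠀
⠀⠀⠂⠂⠂⠂⠿⠿⠀
⠀⠀⠂⠂⣾⠂⠿⠿⠀
⠀⠀⠂⠂⠂⠂⠿⠿⠀
⠀⠀⠂⠂⠂⠂⠿⠿⠀
⠀⠀⠂⠂⠂⠂⠿⠿⠀
⠀⠀⠀⠀⠀⠀⠀⠀⠀

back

⠀⠀⠀⠀⠀⠀⠀⠀⠀
⠀⠀⠿⠿⠿⠿⠿⠀⠀
⠀⠀⠂⠂⠂⠂⠿⠿⠀
⠀⠀⠂⠂⠂⠂⠿⠿⠀
⠀⠀⠂⠂⣾⠂⠿⠿⠀
⠀⠀⠂⠂⠂⠂⠿⠿⠀
⠀⠀⠂⠂⠂⠂⠿⠿⠀
⠀⠀⠀⠀⠀⠀⠀⠀⠀
⠀⠀⠀⠀⠀⠀⠀⠀⠀

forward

⠀⠀⠀⠀⠀⠀⠀⠀⠀
⠀⠀⠀⠀⠀⠀⠀⠀⠀
⠀⠀⠿⠿⠿⠿⠿⠀⠀
⠀⠀⠂⠂⠂⠂⠿⠿⠀
⠀⠀⠂⠂⣾⠂⠿⠿⠀
⠀⠀⠂⠂⠂⠂⠿⠿⠀
⠀⠀⠂⠂⠂⠂⠿⠿⠀
⠀⠀⠂⠂⠂⠂⠿⠿⠀
⠀⠀⠀⠀⠀⠀⠀⠀⠀

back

⠀⠀⠀⠀⠀⠀⠀⠀⠀
⠀⠀⠿⠿⠿⠿⠿⠀⠀
⠀⠀⠂⠂⠂⠂⠿⠿⠀
⠀⠀⠂⠂⠂⠂⠿⠿⠀
⠀⠀⠂⠂⣾⠂⠿⠿⠀
⠀⠀⠂⠂⠂⠂⠿⠿⠀
⠀⠀⠂⠂⠂⠂⠿⠿⠀
⠀⠀⠀⠀⠀⠀⠀⠀⠀
⠀⠀⠀⠀⠀⠀⠀⠀⠀

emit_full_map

⠿⠿⠿⠿⠿⠀
⠂⠂⠂⠂⠿⠿
⠂⠂⠂⠂⠿⠿
⠂⠂⣾⠂⠿⠿
⠂⠂⠂⠂⠿⠿
⠂⠂⠂⠂⠿⠿

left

⠀⠀⠀⠀⠀⠀⠀⠀⠀
⠀⠀⠀⠿⠿⠿⠿⠿⠀
⠀⠀⠂⠂⠂⠂⠂⠿⠿
⠀⠀⠂⠂⠂⠂⠂⠿⠿
⠀⠀⠂⠂⣾⠂⠂⠿⠿
⠀⠀⠂⠂⠂⠂⠂⠿⠿
⠀⠀⠂⠂⠂⠂⠂⠿⠿
⠀⠀⠀⠀⠀⠀⠀⠀⠀
⠀⠀⠀⠀⠀⠀⠀⠀⠀

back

⠀⠀⠀⠿⠿⠿⠿⠿⠀
⠀⠀⠂⠂⠂⠂⠂⠿⠿
⠀⠀⠂⠂⠂⠂⠂⠿⠿
⠀⠀⠂⠂⠂⠂⠂⠿⠿
⠀⠀⠂⠂⣾⠂⠂⠿⠿
⠀⠀⠂⠂⠂⠂⠂⠿⠿
⠀⠀⠿⠿⠿⠿⠿⠀⠀
⠀⠀⠀⠀⠀⠀⠀⠀⠀
⠀⠀⠀⠀⠀⠀⠀⠀⠀

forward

⠀⠀⠀⠀⠀⠀⠀⠀⠀
⠀⠀⠀⠿⠿⠿⠿⠿⠀
⠀⠀⠂⠂⠂⠂⠂⠿⠿
⠀⠀⠂⠂⠂⠂⠂⠿⠿
⠀⠀⠂⠂⣾⠂⠂⠿⠿
⠀⠀⠂⠂⠂⠂⠂⠿⠿
⠀⠀⠂⠂⠂⠂⠂⠿⠿
⠀⠀⠿⠿⠿⠿⠿⠀⠀
⠀⠀⠀⠀⠀⠀⠀⠀⠀

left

⠿⠀⠀⠀⠀⠀⠀⠀⠀
⠿⠀⠀⠀⠿⠿⠿⠿⠿
⠿⠀⠂⠂⠂⠂⠂⠂⠿
⠿⠀⠂⠂⠂⠂⠂⠂⠿
⠿⠀⠂⠂⣾⠂⠂⠂⠿
⠿⠀⠂⠂⠂⠂⠂⠂⠿
⠿⠀⠂⠂⠂⠂⠂⠂⠿
⠿⠀⠀⠿⠿⠿⠿⠿⠀
⠿⠀⠀⠀⠀⠀⠀⠀⠀

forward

⠿⠀⠀⠀⠀⠀⠀⠀⠀
⠿⠀⠀⠀⠀⠀⠀⠀⠀
⠿⠀⠿⠿⠿⠿⠿⠿⠿
⠿⠀⠂⠂⠂⠂⠂⠂⠿
⠿⠀⠂⠂⣾⠂⠂⠂⠿
⠿⠀⠂⠂⠂⠂⠂⠂⠿
⠿⠀⠂⠂⠂⠂⠂⠂⠿
⠿⠀⠂⠂⠂⠂⠂⠂⠿
⠿⠀⠀⠿⠿⠿⠿⠿⠀

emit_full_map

⠿⠿⠿⠿⠿⠿⠿⠀
⠂⠂⠂⠂⠂⠂⠿⠿
⠂⠂⣾⠂⠂⠂⠿⠿
⠂⠂⠂⠂⠂⠂⠿⠿
⠂⠂⠂⠂⠂⠂⠿⠿
⠂⠂⠂⠂⠂⠂⠿⠿
⠀⠿⠿⠿⠿⠿⠀⠀

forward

⠿⠀⠀⠀⠀⠀⠀⠀⠀
⠿⠀⠀⠀⠀⠀⠀⠀⠀
⠿⠀⠿⠿⠿⠿⠿⠀⠀
⠿⠀⠿⠿⠿⠿⠿⠿⠿
⠿⠀⠂⠂⣾⠂⠂⠂⠿
⠿⠀⠂⠂⠂⠂⠂⠂⠿
⠿⠀⠂⠂⠂⠂⠂⠂⠿
⠿⠀⠂⠂⠂⠂⠂⠂⠿
⠿⠀⠂⠂⠂⠂⠂⠂⠿

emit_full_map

⠿⠿⠿⠿⠿⠀⠀⠀
⠿⠿⠿⠿⠿⠿⠿⠀
⠂⠂⣾⠂⠂⠂⠿⠿
⠂⠂⠂⠂⠂⠂⠿⠿
⠂⠂⠂⠂⠂⠂⠿⠿
⠂⠂⠂⠂⠂⠂⠿⠿
⠂⠂⠂⠂⠂⠂⠿⠿
⠀⠿⠿⠿⠿⠿⠀⠀


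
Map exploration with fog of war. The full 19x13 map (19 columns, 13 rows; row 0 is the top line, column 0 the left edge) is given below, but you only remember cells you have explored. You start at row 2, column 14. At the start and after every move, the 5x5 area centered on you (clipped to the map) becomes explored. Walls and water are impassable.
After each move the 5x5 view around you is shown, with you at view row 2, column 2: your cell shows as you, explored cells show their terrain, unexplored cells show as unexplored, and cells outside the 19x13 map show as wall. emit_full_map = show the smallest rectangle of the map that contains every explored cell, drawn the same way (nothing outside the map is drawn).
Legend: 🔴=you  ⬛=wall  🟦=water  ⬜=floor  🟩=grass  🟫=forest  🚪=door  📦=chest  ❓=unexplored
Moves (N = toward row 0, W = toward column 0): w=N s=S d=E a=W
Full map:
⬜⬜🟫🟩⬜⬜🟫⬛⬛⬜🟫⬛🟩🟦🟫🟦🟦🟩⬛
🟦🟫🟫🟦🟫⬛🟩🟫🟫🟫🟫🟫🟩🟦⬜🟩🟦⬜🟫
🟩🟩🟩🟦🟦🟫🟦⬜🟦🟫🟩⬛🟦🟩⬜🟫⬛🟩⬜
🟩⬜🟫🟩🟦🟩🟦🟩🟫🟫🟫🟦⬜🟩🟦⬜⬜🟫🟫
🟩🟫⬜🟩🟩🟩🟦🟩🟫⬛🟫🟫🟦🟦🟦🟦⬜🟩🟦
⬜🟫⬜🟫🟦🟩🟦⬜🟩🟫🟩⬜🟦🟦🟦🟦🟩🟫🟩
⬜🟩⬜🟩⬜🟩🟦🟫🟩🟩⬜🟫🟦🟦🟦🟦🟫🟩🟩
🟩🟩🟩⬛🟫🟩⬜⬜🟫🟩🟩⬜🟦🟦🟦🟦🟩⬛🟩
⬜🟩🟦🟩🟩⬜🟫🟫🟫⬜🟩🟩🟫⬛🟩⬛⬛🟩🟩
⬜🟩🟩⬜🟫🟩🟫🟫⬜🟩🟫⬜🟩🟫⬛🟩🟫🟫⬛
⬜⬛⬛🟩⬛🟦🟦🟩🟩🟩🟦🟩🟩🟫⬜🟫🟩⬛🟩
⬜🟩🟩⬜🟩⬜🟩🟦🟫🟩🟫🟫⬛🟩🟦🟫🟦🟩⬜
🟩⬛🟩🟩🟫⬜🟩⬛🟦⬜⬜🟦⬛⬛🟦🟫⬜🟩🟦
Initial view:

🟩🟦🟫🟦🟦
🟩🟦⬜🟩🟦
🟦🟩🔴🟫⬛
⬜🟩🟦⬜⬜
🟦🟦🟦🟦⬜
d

🟦🟫🟦🟦🟩
🟦⬜🟩🟦⬜
🟩⬜🔴⬛🟩
🟩🟦⬜⬜🟫
🟦🟦🟦⬜🟩

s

🟦⬜🟩🟦⬜
🟩⬜🟫⬛🟩
🟩🟦🔴⬜🟫
🟦🟦🟦⬜🟩
🟦🟦🟦🟩🟫

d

⬜🟩🟦⬜🟫
⬜🟫⬛🟩⬜
🟦⬜🔴🟫🟫
🟦🟦⬜🟩🟦
🟦🟦🟩🟫🟩

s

⬜🟫⬛🟩⬜
🟦⬜⬜🟫🟫
🟦🟦🔴🟩🟦
🟦🟦🟩🟫🟩
🟦🟦🟫🟩🟩

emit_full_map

🟩🟦🟫🟦🟦🟩❓
🟩🟦⬜🟩🟦⬜🟫
🟦🟩⬜🟫⬛🟩⬜
⬜🟩🟦⬜⬜🟫🟫
🟦🟦🟦🟦🔴🟩🟦
❓🟦🟦🟦🟩🟫🟩
❓❓🟦🟦🟫🟩🟩

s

🟦⬜⬜🟫🟫
🟦🟦⬜🟩🟦
🟦🟦🔴🟫🟩
🟦🟦🟫🟩🟩
🟦🟦🟩⬛🟩

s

🟦🟦⬜🟩🟦
🟦🟦🟩🟫🟩
🟦🟦🔴🟩🟩
🟦🟦🟩⬛🟩
🟩⬛⬛🟩🟩

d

🟦⬜🟩🟦⬛
🟦🟩🟫🟩⬛
🟦🟫🔴🟩⬛
🟦🟩⬛🟩⬛
⬛⬛🟩🟩⬛

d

⬜🟩🟦⬛⬛
🟩🟫🟩⬛⬛
🟫🟩🔴⬛⬛
🟩⬛🟩⬛⬛
⬛🟩🟩⬛⬛

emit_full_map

🟩🟦🟫🟦🟦🟩❓
🟩🟦⬜🟩🟦⬜🟫
🟦🟩⬜🟫⬛🟩⬜
⬜🟩🟦⬜⬜🟫🟫
🟦🟦🟦🟦⬜🟩🟦
❓🟦🟦🟦🟩🟫🟩
❓❓🟦🟦🟫🟩🔴
❓❓🟦🟦🟩⬛🟩
❓❓🟩⬛⬛🟩🟩


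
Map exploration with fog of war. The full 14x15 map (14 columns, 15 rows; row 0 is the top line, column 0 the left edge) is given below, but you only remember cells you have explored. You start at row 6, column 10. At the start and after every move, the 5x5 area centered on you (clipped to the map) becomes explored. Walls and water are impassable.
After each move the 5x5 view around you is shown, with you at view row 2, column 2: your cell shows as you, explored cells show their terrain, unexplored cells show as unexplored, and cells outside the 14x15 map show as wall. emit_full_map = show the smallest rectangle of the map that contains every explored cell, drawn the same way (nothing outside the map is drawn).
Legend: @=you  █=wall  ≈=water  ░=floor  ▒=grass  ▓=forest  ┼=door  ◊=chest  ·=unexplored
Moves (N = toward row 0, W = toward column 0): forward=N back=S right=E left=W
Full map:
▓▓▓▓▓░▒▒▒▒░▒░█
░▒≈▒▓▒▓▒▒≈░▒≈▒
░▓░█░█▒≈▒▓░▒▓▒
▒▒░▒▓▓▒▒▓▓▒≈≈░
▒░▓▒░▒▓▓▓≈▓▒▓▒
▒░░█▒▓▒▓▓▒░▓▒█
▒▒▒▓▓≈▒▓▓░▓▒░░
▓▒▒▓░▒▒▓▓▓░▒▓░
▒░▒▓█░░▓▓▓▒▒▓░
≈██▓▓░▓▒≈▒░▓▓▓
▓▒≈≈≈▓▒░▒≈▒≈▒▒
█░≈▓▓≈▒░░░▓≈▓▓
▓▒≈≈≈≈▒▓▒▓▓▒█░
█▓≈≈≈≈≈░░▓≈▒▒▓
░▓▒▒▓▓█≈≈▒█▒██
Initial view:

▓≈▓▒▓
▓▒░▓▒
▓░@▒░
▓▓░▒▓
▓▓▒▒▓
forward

▓▓▒≈≈
▓≈▓▒▓
▓▒@▓▒
▓░▓▒░
▓▓░▒▓

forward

▒▓░▒▓
▓▓▒≈≈
▓≈@▒▓
▓▒░▓▒
▓░▓▒░

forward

▒≈░▒≈
▒▓░▒▓
▓▓@≈≈
▓≈▓▒▓
▓▒░▓▒

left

▒▒≈░▒
≈▒▓░▒
▒▓@▒≈
▓▓≈▓▒
▓▓▒░▓

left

▓▒▒≈░
▒≈▒▓░
▒▒@▓▒
▓▓▓≈▓
▒▓▓▒░

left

▒▓▒▒≈
█▒≈▒▓
▓▒@▓▓
▒▓▓▓≈
▓▒▓▓▒

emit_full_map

▒▓▒▒≈░▒≈
█▒≈▒▓░▒▓
▓▒@▓▓▒≈≈
▒▓▓▓≈▓▒▓
▓▒▓▓▒░▓▒
···▓░▓▒░
···▓▓░▒▓
···▓▓▒▒▓

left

▓▒▓▒▒
░█▒≈▒
▓▓@▒▓
░▒▓▓▓
▒▓▒▓▓

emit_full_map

▓▒▓▒▒≈░▒≈
░█▒≈▒▓░▒▓
▓▓@▒▓▓▒≈≈
░▒▓▓▓≈▓▒▓
▒▓▒▓▓▒░▓▒
····▓░▓▒░
····▓▓░▒▓
····▓▓▒▒▓


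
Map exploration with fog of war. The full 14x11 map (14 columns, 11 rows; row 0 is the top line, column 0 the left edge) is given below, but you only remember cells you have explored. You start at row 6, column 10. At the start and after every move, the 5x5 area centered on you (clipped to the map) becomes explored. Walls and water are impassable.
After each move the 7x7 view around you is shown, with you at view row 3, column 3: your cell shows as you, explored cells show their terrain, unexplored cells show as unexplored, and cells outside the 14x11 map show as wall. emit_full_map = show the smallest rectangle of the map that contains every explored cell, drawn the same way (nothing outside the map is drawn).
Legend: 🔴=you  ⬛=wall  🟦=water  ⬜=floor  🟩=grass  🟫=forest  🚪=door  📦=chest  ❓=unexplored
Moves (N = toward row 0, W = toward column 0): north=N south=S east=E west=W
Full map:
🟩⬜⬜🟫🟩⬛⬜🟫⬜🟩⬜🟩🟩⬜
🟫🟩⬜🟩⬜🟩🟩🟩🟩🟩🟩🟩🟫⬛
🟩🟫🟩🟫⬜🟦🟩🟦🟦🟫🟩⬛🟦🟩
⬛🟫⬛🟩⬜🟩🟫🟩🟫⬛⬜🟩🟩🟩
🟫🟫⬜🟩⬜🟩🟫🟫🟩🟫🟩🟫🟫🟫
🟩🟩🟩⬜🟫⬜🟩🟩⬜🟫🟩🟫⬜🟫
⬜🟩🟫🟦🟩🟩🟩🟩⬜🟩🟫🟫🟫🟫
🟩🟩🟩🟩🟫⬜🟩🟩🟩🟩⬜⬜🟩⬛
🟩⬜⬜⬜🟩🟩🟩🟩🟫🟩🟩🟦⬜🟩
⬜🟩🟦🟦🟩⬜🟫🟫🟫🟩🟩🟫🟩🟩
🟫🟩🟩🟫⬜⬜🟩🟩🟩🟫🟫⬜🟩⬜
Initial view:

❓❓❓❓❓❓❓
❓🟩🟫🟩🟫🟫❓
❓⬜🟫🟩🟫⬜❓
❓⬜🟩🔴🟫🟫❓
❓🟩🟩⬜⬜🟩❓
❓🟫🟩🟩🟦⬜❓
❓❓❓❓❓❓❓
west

❓❓❓❓❓❓❓
❓🟫🟩🟫🟩🟫🟫
❓🟩⬜🟫🟩🟫⬜
❓🟩⬜🔴🟫🟫🟫
❓🟩🟩🟩⬜⬜🟩
❓🟩🟫🟩🟩🟦⬜
❓❓❓❓❓❓❓

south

❓🟫🟩🟫🟩🟫🟫
❓🟩⬜🟫🟩🟫⬜
❓🟩⬜🟩🟫🟫🟫
❓🟩🟩🔴⬜⬜🟩
❓🟩🟫🟩🟩🟦⬜
❓🟫🟫🟩🟩🟫❓
❓❓❓❓❓❓❓

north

❓❓❓❓❓❓❓
❓🟫🟩🟫🟩🟫🟫
❓🟩⬜🟫🟩🟫⬜
❓🟩⬜🔴🟫🟫🟫
❓🟩🟩🟩⬜⬜🟩
❓🟩🟫🟩🟩🟦⬜
❓🟫🟫🟩🟩🟫❓

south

❓🟫🟩🟫🟩🟫🟫
❓🟩⬜🟫🟩🟫⬜
❓🟩⬜🟩🟫🟫🟫
❓🟩🟩🔴⬜⬜🟩
❓🟩🟫🟩🟩🟦⬜
❓🟫🟫🟩🟩🟫❓
❓❓❓❓❓❓❓

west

❓❓🟫🟩🟫🟩🟫
❓🟩🟩⬜🟫🟩🟫
❓🟩🟩⬜🟩🟫🟫
❓🟩🟩🔴🟩⬜⬜
❓🟩🟩🟫🟩🟩🟦
❓🟫🟫🟫🟩🟩🟫
❓❓❓❓❓❓❓

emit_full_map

❓🟫🟩🟫🟩🟫🟫
🟩🟩⬜🟫🟩🟫⬜
🟩🟩⬜🟩🟫🟫🟫
🟩🟩🔴🟩⬜⬜🟩
🟩🟩🟫🟩🟩🟦⬜
🟫🟫🟫🟩🟩🟫❓

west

❓❓❓🟫🟩🟫🟩
❓⬜🟩🟩⬜🟫🟩
❓🟩🟩🟩⬜🟩🟫
❓⬜🟩🔴🟩🟩⬜
❓🟩🟩🟩🟫🟩🟩
❓⬜🟫🟫🟫🟩🟩
❓❓❓❓❓❓❓

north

❓❓❓❓❓❓❓
❓🟩🟫🟫🟩🟫🟩
❓⬜🟩🟩⬜🟫🟩
❓🟩🟩🔴⬜🟩🟫
❓⬜🟩🟩🟩🟩⬜
❓🟩🟩🟩🟫🟩🟩
❓⬜🟫🟫🟫🟩🟩

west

❓❓❓❓❓❓❓
❓⬜🟩🟫🟫🟩🟫
❓🟫⬜🟩🟩⬜🟫
❓🟩🟩🔴🟩⬜🟩
❓🟫⬜🟩🟩🟩🟩
❓🟩🟩🟩🟩🟫🟩
❓❓⬜🟫🟫🟫🟩

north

❓❓❓❓❓❓❓
❓⬜🟩🟫🟩🟫❓
❓⬜🟩🟫🟫🟩🟫
❓🟫⬜🔴🟩⬜🟫
❓🟩🟩🟩🟩⬜🟩
❓🟫⬜🟩🟩🟩🟩
❓🟩🟩🟩🟩🟫🟩

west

❓❓❓❓❓❓❓
❓🟩⬜🟩🟫🟩🟫
❓🟩⬜🟩🟫🟫🟩
❓⬜🟫🔴🟩🟩⬜
❓🟦🟩🟩🟩🟩⬜
❓🟩🟫⬜🟩🟩🟩
❓❓🟩🟩🟩🟩🟫

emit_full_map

🟩⬜🟩🟫🟩🟫❓❓❓❓
🟩⬜🟩🟫🟫🟩🟫🟩🟫🟫
⬜🟫🔴🟩🟩⬜🟫🟩🟫⬜
🟦🟩🟩🟩🟩⬜🟩🟫🟫🟫
🟩🟫⬜🟩🟩🟩🟩⬜⬜🟩
❓🟩🟩🟩🟩🟫🟩🟩🟦⬜
❓❓⬜🟫🟫🟫🟩🟩🟫❓
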